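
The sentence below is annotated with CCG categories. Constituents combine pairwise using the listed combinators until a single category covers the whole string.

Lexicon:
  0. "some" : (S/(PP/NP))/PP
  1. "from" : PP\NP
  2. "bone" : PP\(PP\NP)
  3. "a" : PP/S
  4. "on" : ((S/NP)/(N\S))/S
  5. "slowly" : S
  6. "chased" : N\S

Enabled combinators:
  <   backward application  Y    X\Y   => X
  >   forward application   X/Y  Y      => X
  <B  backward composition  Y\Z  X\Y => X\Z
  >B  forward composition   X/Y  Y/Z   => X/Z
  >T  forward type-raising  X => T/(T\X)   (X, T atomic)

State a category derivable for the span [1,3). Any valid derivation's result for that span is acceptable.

[0,7] S   >
  [0,3] S/(PP/NP)   >
    [0,1] "some" : (S/(PP/NP))/PP
    [1,3] PP   <
      [1,2] "from" : PP\NP
      [2,3] "bone" : PP\(PP\NP)
  [3,7] PP/NP   >B
    [3,4] "a" : PP/S
    [4,7] S/NP   >
      [4,6] (S/NP)/(N\S)   >
        [4,5] "on" : ((S/NP)/(N\S))/S
        [5,6] "slowly" : S
      [6,7] "chased" : N\S

PP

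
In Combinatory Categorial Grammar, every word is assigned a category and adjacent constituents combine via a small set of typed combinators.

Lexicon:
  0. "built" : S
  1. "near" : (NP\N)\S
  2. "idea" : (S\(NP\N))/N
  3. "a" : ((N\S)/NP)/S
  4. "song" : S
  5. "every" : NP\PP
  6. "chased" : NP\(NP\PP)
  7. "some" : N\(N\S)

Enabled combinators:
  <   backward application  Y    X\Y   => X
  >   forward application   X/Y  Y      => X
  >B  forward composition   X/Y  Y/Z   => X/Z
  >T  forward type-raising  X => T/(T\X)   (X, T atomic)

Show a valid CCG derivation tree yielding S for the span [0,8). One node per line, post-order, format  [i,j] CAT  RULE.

[0,1] S  lex  "built"
[1,2] (NP\N)\S  lex  "near"
[0,2] NP\N  <  k=1
[2,3] (S\(NP\N))/N  lex  "idea"
[3,4] ((N\S)/NP)/S  lex  "a"
[4,5] S  lex  "song"
[3,5] (N\S)/NP  >  k=4
[5,6] NP\PP  lex  "every"
[6,7] NP\(NP\PP)  lex  "chased"
[5,7] NP  <  k=6
[3,7] N\S  >  k=5
[7,8] N\(N\S)  lex  "some"
[3,8] N  <  k=7
[2,8] S\(NP\N)  >  k=3
[0,8] S  <  k=2

[0,8] S   <
  [0,2] NP\N   <
    [0,1] "built" : S
    [1,2] "near" : (NP\N)\S
  [2,8] S\(NP\N)   >
    [2,3] "idea" : (S\(NP\N))/N
    [3,8] N   <
      [3,7] N\S   >
        [3,5] (N\S)/NP   >
          [3,4] "a" : ((N\S)/NP)/S
          [4,5] "song" : S
        [5,7] NP   <
          [5,6] "every" : NP\PP
          [6,7] "chased" : NP\(NP\PP)
      [7,8] "some" : N\(N\S)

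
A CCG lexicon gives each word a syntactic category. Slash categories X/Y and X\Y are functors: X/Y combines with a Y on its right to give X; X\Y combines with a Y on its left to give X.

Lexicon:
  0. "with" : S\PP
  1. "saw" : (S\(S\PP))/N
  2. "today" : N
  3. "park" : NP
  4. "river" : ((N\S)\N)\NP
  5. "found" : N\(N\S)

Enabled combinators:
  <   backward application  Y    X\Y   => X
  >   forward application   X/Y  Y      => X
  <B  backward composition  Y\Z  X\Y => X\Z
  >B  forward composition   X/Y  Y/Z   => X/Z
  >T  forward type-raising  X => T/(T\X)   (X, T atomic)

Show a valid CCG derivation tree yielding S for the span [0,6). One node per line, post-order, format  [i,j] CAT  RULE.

[0,6] S   <
  [0,1] "with" : S\PP
  [1,6] S\(S\PP)   >
    [1,2] "saw" : (S\(S\PP))/N
    [2,6] N   <
      [2,5] N\S   <
        [2,3] "today" : N
        [3,5] (N\S)\N   <
          [3,4] "park" : NP
          [4,5] "river" : ((N\S)\N)\NP
      [5,6] "found" : N\(N\S)

[0,1] S\PP  lex  "with"
[1,2] (S\(S\PP))/N  lex  "saw"
[2,3] N  lex  "today"
[3,4] NP  lex  "park"
[4,5] ((N\S)\N)\NP  lex  "river"
[3,5] (N\S)\N  <  k=4
[2,5] N\S  <  k=3
[5,6] N\(N\S)  lex  "found"
[2,6] N  <  k=5
[1,6] S\(S\PP)  >  k=2
[0,6] S  <  k=1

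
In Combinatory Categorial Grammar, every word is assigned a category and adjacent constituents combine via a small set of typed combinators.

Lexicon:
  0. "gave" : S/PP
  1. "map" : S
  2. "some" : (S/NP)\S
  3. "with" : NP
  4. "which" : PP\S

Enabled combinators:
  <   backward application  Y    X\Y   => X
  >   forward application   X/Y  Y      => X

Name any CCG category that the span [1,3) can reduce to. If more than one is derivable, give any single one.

S/NP

[0,5] S   >
  [0,1] "gave" : S/PP
  [1,5] PP   <
    [1,4] S   >
      [1,3] S/NP   <
        [1,2] "map" : S
        [2,3] "some" : (S/NP)\S
      [3,4] "with" : NP
    [4,5] "which" : PP\S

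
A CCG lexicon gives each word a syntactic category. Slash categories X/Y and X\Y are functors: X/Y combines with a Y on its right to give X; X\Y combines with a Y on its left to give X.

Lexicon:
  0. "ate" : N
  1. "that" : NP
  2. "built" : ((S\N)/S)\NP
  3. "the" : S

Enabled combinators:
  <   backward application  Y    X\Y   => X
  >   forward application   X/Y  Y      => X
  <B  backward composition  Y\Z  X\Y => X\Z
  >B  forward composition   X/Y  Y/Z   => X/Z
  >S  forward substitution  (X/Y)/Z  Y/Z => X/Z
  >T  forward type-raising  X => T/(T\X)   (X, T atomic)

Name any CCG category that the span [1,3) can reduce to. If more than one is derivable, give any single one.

[0,4] S   >
  [0,1] S/(S\N)   >T
    [0,1] "ate" : N
  [1,4] S\N   >
    [1,3] (S\N)/S   <
      [1,2] "that" : NP
      [2,3] "built" : ((S\N)/S)\NP
    [3,4] "the" : S

(S\N)/S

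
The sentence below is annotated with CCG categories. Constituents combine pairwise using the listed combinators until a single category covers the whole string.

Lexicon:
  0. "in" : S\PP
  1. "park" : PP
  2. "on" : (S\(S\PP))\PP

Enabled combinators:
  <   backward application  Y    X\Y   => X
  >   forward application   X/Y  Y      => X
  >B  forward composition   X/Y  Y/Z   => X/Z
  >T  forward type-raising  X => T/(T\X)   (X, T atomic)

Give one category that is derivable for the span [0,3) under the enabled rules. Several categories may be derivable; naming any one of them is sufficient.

S

[0,3] S   <
  [0,1] "in" : S\PP
  [1,3] S\(S\PP)   <
    [1,2] "park" : PP
    [2,3] "on" : (S\(S\PP))\PP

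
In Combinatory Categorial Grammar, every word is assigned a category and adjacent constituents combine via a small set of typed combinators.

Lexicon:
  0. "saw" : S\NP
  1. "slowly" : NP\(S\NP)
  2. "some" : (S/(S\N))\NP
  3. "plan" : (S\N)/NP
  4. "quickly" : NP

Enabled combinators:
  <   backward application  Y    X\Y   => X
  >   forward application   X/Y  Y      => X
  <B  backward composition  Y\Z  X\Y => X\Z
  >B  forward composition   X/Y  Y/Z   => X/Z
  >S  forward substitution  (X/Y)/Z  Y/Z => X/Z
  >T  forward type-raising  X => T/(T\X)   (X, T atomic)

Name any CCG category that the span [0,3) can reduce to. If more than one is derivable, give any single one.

[0,5] S   >
  [0,3] S/(S\N)   <
    [0,2] NP   <
      [0,1] "saw" : S\NP
      [1,2] "slowly" : NP\(S\NP)
    [2,3] "some" : (S/(S\N))\NP
  [3,5] S\N   >
    [3,4] "plan" : (S\N)/NP
    [4,5] "quickly" : NP

S/(S\N)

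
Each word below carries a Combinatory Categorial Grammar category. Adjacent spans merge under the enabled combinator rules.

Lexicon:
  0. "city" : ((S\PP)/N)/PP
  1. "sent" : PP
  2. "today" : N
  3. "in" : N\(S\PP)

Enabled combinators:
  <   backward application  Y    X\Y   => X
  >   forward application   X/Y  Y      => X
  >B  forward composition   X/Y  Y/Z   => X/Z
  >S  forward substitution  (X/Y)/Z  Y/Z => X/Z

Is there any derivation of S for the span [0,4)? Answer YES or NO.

((S\PP)/N)/PP PP N N\(S\PP)
CKY chart[0,4] = {N}; S ∉ chart

NO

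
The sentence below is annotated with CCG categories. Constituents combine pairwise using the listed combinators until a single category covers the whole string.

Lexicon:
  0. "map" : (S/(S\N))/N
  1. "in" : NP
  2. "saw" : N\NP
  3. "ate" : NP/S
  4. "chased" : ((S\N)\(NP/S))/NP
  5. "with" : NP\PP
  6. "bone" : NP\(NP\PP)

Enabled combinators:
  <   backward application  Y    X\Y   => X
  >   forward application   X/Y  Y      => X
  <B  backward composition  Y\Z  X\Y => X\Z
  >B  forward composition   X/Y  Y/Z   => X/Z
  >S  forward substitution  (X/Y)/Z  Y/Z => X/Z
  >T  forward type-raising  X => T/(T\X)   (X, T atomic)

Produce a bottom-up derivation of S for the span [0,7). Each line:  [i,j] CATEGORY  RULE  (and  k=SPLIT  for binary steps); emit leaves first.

[0,1] (S/(S\N))/N  lex  "map"
[1,2] NP  lex  "in"
[1,2] N/(N\NP)  >T
[2,3] N\NP  lex  "saw"
[1,3] N  >  k=2
[0,3] S/(S\N)  >  k=1
[3,4] NP/S  lex  "ate"
[4,5] ((S\N)\(NP/S))/NP  lex  "chased"
[5,6] NP\PP  lex  "with"
[6,7] NP\(NP\PP)  lex  "bone"
[5,7] NP  <  k=6
[4,7] (S\N)\(NP/S)  >  k=5
[3,7] S\N  <  k=4
[0,7] S  >  k=3

[0,7] S   >
  [0,3] S/(S\N)   >
    [0,1] "map" : (S/(S\N))/N
    [1,3] N   >
      [1,2] N/(N\NP)   >T
        [1,2] "in" : NP
      [2,3] "saw" : N\NP
  [3,7] S\N   <
    [3,4] "ate" : NP/S
    [4,7] (S\N)\(NP/S)   >
      [4,5] "chased" : ((S\N)\(NP/S))/NP
      [5,7] NP   <
        [5,6] "with" : NP\PP
        [6,7] "bone" : NP\(NP\PP)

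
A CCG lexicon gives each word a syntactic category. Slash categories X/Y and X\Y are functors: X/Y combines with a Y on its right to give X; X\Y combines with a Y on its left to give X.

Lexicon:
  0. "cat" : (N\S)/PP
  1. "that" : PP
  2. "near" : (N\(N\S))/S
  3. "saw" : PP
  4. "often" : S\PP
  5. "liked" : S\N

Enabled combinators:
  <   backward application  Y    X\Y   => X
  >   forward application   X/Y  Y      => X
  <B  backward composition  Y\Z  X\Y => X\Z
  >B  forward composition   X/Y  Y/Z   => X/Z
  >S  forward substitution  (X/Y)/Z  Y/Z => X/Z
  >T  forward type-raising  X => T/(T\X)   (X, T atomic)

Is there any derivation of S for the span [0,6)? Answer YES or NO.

[0,6] S   <
  [0,5] N   <
    [0,2] N\S   >
      [0,1] "cat" : (N\S)/PP
      [1,2] "that" : PP
    [2,5] N\(N\S)   >
      [2,3] "near" : (N\(N\S))/S
      [3,5] S   >
        [3,4] S/(S\PP)   >T
          [3,4] "saw" : PP
        [4,5] "often" : S\PP
  [5,6] "liked" : S\N

YES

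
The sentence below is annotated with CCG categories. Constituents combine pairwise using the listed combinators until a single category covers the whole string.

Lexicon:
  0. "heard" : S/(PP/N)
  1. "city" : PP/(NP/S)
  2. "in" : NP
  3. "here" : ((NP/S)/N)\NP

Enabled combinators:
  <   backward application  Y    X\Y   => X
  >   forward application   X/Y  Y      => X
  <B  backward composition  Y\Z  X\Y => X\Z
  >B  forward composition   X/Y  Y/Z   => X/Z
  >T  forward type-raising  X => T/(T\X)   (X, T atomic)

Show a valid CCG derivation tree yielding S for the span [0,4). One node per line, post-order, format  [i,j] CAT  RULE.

[0,1] S/(PP/N)  lex  "heard"
[1,2] PP/(NP/S)  lex  "city"
[2,3] NP  lex  "in"
[3,4] ((NP/S)/N)\NP  lex  "here"
[2,4] (NP/S)/N  <  k=3
[1,4] PP/N  >B  k=2
[0,4] S  >  k=1

[0,4] S   >
  [0,1] "heard" : S/(PP/N)
  [1,4] PP/N   >B
    [1,2] "city" : PP/(NP/S)
    [2,4] (NP/S)/N   <
      [2,3] "in" : NP
      [3,4] "here" : ((NP/S)/N)\NP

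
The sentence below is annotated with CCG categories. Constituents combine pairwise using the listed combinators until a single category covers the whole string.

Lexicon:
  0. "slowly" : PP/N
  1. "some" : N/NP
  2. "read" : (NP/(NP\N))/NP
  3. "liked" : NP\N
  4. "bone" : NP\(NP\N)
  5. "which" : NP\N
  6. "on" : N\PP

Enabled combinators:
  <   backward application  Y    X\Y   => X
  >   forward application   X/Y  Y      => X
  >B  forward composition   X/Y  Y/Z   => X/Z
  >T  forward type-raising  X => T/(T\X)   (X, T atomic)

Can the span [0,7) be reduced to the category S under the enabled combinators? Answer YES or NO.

PP/N N/NP (NP/(NP\N))/NP NP\N NP\(NP\N) NP\N N\PP
CKY chart[0,7] = {N, N/(N\N), NP/(NP\N), PP/(PP\N), S/(S\N)}; S ∉ chart

NO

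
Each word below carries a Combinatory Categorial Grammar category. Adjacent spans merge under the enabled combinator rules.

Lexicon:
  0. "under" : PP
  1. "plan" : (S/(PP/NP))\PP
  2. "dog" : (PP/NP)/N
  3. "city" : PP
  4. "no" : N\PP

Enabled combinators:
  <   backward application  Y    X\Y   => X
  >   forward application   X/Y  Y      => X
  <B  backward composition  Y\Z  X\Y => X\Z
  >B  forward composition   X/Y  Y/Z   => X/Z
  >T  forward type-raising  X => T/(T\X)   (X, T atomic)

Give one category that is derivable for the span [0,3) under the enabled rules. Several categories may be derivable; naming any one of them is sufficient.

[0,5] S   >
  [0,3] S/N   >B
    [0,2] S/(PP/NP)   <
      [0,1] "under" : PP
      [1,2] "plan" : (S/(PP/NP))\PP
    [2,3] "dog" : (PP/NP)/N
  [3,5] N   <
    [3,4] "city" : PP
    [4,5] "no" : N\PP

S/N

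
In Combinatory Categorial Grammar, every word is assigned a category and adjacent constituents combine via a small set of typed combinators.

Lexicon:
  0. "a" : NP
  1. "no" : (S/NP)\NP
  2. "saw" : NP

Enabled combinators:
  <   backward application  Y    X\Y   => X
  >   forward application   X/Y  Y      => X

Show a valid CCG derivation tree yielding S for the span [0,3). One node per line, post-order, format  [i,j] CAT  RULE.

[0,3] S   >
  [0,2] S/NP   <
    [0,1] "a" : NP
    [1,2] "no" : (S/NP)\NP
  [2,3] "saw" : NP

[0,1] NP  lex  "a"
[1,2] (S/NP)\NP  lex  "no"
[0,2] S/NP  <  k=1
[2,3] NP  lex  "saw"
[0,3] S  >  k=2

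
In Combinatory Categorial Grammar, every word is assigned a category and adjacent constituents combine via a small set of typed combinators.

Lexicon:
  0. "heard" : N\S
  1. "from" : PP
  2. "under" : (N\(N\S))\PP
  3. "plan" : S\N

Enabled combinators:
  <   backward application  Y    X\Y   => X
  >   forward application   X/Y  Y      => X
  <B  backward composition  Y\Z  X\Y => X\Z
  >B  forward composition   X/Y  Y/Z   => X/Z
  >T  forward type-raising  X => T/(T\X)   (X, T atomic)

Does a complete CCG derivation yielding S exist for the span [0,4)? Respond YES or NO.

[0,4] S   <
  [0,3] N   <
    [0,1] "heard" : N\S
    [1,3] N\(N\S)   <
      [1,2] "from" : PP
      [2,3] "under" : (N\(N\S))\PP
  [3,4] "plan" : S\N

YES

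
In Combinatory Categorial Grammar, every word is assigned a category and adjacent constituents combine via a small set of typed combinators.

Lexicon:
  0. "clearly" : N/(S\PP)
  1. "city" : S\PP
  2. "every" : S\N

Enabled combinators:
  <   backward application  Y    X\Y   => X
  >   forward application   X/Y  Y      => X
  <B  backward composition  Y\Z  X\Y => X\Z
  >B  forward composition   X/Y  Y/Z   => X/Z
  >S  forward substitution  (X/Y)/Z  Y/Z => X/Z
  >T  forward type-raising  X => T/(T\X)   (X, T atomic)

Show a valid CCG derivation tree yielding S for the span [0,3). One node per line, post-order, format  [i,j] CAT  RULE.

[0,3] S   <
  [0,2] N   >
    [0,1] "clearly" : N/(S\PP)
    [1,2] "city" : S\PP
  [2,3] "every" : S\N

[0,1] N/(S\PP)  lex  "clearly"
[1,2] S\PP  lex  "city"
[0,2] N  >  k=1
[2,3] S\N  lex  "every"
[0,3] S  <  k=2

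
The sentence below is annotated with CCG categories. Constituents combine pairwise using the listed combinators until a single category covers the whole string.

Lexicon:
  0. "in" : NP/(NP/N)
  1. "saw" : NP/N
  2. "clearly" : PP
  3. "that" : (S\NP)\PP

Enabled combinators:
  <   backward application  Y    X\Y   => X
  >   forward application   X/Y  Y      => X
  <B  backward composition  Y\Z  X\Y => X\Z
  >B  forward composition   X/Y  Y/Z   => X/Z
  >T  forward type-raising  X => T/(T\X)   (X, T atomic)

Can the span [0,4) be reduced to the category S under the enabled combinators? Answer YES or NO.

YES

[0,4] S   <
  [0,2] NP   >
    [0,1] "in" : NP/(NP/N)
    [1,2] "saw" : NP/N
  [2,4] S\NP   <
    [2,3] "clearly" : PP
    [3,4] "that" : (S\NP)\PP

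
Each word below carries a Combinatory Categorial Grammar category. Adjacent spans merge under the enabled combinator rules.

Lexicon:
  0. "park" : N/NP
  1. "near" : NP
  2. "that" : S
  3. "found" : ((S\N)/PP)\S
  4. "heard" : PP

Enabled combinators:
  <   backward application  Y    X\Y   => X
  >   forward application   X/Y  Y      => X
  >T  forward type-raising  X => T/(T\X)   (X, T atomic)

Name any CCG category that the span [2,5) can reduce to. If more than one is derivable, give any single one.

S\N

[0,5] S   <
  [0,2] N   >
    [0,1] "park" : N/NP
    [1,2] "near" : NP
  [2,5] S\N   >
    [2,4] (S\N)/PP   <
      [2,3] "that" : S
      [3,4] "found" : ((S\N)/PP)\S
    [4,5] "heard" : PP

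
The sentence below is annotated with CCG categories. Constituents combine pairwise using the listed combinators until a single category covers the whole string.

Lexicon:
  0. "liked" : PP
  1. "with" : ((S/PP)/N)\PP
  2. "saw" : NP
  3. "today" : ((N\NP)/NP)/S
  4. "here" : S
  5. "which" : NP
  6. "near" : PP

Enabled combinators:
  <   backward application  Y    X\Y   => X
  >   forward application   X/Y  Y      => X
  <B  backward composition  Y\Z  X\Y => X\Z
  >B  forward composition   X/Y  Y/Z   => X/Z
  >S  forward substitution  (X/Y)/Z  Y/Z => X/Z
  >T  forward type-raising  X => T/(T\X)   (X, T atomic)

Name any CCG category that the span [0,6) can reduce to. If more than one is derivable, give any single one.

S/PP

[0,7] S   >
  [0,6] S/PP   >
    [0,2] (S/PP)/N   <
      [0,1] "liked" : PP
      [1,2] "with" : ((S/PP)/N)\PP
    [2,6] N   >
      [2,3] N/(N\NP)   >T
        [2,3] "saw" : NP
      [3,6] N\NP   >
        [3,5] (N\NP)/NP   >
          [3,4] "today" : ((N\NP)/NP)/S
          [4,5] "here" : S
        [5,6] "which" : NP
  [6,7] "near" : PP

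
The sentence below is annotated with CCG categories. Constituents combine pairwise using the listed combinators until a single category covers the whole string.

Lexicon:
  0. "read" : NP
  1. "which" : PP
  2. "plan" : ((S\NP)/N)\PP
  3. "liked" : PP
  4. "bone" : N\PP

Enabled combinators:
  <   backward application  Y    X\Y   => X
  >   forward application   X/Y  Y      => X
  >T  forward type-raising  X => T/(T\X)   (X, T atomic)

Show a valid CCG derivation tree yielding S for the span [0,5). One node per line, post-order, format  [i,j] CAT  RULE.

[0,1] NP  lex  "read"
[1,2] PP  lex  "which"
[2,3] ((S\NP)/N)\PP  lex  "plan"
[1,3] (S\NP)/N  <  k=2
[3,4] PP  lex  "liked"
[3,4] N/(N\PP)  >T
[4,5] N\PP  lex  "bone"
[3,5] N  >  k=4
[1,5] S\NP  >  k=3
[0,5] S  <  k=1

[0,5] S   <
  [0,1] "read" : NP
  [1,5] S\NP   >
    [1,3] (S\NP)/N   <
      [1,2] "which" : PP
      [2,3] "plan" : ((S\NP)/N)\PP
    [3,5] N   >
      [3,4] N/(N\PP)   >T
        [3,4] "liked" : PP
      [4,5] "bone" : N\PP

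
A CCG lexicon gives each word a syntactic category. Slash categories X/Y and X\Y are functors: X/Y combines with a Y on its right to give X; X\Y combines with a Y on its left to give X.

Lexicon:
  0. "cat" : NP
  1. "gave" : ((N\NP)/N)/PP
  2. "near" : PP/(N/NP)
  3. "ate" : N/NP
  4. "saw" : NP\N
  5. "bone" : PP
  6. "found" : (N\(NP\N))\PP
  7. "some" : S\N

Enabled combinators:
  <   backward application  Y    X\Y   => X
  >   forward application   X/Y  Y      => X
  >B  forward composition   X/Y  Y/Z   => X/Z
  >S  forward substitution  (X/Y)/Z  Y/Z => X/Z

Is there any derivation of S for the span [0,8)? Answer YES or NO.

YES

[0,8] S   <
  [0,7] N   <
    [0,1] "cat" : NP
    [1,7] N\NP   >
      [1,4] (N\NP)/N   >
        [1,2] "gave" : ((N\NP)/N)/PP
        [2,4] PP   >
          [2,3] "near" : PP/(N/NP)
          [3,4] "ate" : N/NP
      [4,7] N   <
        [4,5] "saw" : NP\N
        [5,7] N\(NP\N)   <
          [5,6] "bone" : PP
          [6,7] "found" : (N\(NP\N))\PP
  [7,8] "some" : S\N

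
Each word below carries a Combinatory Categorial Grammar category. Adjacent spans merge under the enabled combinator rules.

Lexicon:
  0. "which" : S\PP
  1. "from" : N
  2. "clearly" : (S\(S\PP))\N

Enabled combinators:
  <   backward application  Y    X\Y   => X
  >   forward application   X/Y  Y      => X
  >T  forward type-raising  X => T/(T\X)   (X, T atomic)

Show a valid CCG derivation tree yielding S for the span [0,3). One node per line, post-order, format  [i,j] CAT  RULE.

[0,3] S   <
  [0,1] "which" : S\PP
  [1,3] S\(S\PP)   <
    [1,2] "from" : N
    [2,3] "clearly" : (S\(S\PP))\N

[0,1] S\PP  lex  "which"
[1,2] N  lex  "from"
[2,3] (S\(S\PP))\N  lex  "clearly"
[1,3] S\(S\PP)  <  k=2
[0,3] S  <  k=1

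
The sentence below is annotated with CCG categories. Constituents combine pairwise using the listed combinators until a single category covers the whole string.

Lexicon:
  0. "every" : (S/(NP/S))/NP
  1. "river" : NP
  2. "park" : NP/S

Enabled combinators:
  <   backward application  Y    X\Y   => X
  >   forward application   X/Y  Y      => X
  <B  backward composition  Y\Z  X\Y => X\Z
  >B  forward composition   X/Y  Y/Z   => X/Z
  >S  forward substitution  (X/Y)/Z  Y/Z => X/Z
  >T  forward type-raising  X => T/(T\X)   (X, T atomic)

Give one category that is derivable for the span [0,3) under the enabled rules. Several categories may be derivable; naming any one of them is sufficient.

S

[0,3] S   >
  [0,2] S/(NP/S)   >
    [0,1] "every" : (S/(NP/S))/NP
    [1,2] "river" : NP
  [2,3] "park" : NP/S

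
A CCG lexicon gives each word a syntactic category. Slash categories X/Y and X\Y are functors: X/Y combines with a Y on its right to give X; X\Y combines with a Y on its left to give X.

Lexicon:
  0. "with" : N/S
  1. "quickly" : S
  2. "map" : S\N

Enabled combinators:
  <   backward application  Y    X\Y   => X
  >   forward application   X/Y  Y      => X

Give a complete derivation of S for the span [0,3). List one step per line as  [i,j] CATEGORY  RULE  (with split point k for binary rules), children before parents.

[0,1] N/S  lex  "with"
[1,2] S  lex  "quickly"
[0,2] N  >  k=1
[2,3] S\N  lex  "map"
[0,3] S  <  k=2

[0,3] S   <
  [0,2] N   >
    [0,1] "with" : N/S
    [1,2] "quickly" : S
  [2,3] "map" : S\N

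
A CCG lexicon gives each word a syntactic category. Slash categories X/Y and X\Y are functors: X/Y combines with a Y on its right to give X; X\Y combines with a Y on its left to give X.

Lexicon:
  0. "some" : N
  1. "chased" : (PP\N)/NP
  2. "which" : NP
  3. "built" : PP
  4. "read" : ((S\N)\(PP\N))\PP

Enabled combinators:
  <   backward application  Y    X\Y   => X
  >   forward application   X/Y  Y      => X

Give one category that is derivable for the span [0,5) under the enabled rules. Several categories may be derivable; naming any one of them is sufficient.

S

[0,5] S   <
  [0,1] "some" : N
  [1,5] S\N   <
    [1,3] PP\N   >
      [1,2] "chased" : (PP\N)/NP
      [2,3] "which" : NP
    [3,5] (S\N)\(PP\N)   <
      [3,4] "built" : PP
      [4,5] "read" : ((S\N)\(PP\N))\PP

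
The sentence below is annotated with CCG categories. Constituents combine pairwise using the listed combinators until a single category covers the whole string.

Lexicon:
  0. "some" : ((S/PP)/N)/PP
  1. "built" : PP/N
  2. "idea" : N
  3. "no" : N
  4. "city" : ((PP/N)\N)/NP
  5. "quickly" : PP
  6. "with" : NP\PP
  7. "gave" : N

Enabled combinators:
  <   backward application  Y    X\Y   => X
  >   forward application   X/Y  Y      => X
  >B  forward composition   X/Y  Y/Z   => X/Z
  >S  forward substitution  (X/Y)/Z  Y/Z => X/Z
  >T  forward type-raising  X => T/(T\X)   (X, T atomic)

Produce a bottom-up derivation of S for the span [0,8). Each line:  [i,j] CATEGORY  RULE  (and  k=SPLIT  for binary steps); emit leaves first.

[0,1] ((S/PP)/N)/PP  lex  "some"
[1,2] PP/N  lex  "built"
[2,3] N  lex  "idea"
[1,3] PP  >  k=2
[0,3] (S/PP)/N  >  k=1
[3,4] N  lex  "no"
[4,5] ((PP/N)\N)/NP  lex  "city"
[5,6] PP  lex  "quickly"
[5,6] NP/(NP\PP)  >T
[6,7] NP\PP  lex  "with"
[5,7] NP  >  k=6
[4,7] (PP/N)\N  >  k=5
[3,7] PP/N  <  k=4
[0,7] S/N  >S  k=3
[7,8] N  lex  "gave"
[0,8] S  >  k=7

[0,8] S   >
  [0,7] S/N   >S
    [0,3] (S/PP)/N   >
      [0,1] "some" : ((S/PP)/N)/PP
      [1,3] PP   >
        [1,2] "built" : PP/N
        [2,3] "idea" : N
    [3,7] PP/N   <
      [3,4] "no" : N
      [4,7] (PP/N)\N   >
        [4,5] "city" : ((PP/N)\N)/NP
        [5,7] NP   >
          [5,6] NP/(NP\PP)   >T
            [5,6] "quickly" : PP
          [6,7] "with" : NP\PP
  [7,8] "gave" : N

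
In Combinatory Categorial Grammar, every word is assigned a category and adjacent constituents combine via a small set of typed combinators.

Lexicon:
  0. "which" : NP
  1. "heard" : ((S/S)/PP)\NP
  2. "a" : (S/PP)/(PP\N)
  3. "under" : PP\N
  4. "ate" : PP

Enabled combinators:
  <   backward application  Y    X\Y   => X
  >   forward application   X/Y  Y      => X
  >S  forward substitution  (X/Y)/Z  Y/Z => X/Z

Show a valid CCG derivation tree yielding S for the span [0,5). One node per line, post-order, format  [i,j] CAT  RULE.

[0,5] S   >
  [0,4] S/PP   >S
    [0,2] (S/S)/PP   <
      [0,1] "which" : NP
      [1,2] "heard" : ((S/S)/PP)\NP
    [2,4] S/PP   >
      [2,3] "a" : (S/PP)/(PP\N)
      [3,4] "under" : PP\N
  [4,5] "ate" : PP

[0,1] NP  lex  "which"
[1,2] ((S/S)/PP)\NP  lex  "heard"
[0,2] (S/S)/PP  <  k=1
[2,3] (S/PP)/(PP\N)  lex  "a"
[3,4] PP\N  lex  "under"
[2,4] S/PP  >  k=3
[0,4] S/PP  >S  k=2
[4,5] PP  lex  "ate"
[0,5] S  >  k=4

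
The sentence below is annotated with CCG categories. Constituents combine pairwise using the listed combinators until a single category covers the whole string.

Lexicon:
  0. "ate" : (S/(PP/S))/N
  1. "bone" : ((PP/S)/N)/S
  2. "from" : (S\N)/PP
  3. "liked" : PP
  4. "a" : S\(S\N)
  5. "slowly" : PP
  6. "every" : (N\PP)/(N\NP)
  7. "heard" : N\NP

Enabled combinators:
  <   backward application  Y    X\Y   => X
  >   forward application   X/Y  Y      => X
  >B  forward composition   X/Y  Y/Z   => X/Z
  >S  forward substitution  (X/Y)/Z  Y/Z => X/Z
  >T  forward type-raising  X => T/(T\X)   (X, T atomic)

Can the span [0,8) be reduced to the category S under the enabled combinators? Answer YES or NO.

[0,8] S   >
  [0,5] S/N   >S
    [0,1] "ate" : (S/(PP/S))/N
    [1,5] (PP/S)/N   >
      [1,2] "bone" : ((PP/S)/N)/S
      [2,5] S   <
        [2,4] S\N   >
          [2,3] "from" : (S\N)/PP
          [3,4] "liked" : PP
        [4,5] "a" : S\(S\N)
  [5,8] N   <
    [5,6] "slowly" : PP
    [6,8] N\PP   >
      [6,7] "every" : (N\PP)/(N\NP)
      [7,8] "heard" : N\NP

YES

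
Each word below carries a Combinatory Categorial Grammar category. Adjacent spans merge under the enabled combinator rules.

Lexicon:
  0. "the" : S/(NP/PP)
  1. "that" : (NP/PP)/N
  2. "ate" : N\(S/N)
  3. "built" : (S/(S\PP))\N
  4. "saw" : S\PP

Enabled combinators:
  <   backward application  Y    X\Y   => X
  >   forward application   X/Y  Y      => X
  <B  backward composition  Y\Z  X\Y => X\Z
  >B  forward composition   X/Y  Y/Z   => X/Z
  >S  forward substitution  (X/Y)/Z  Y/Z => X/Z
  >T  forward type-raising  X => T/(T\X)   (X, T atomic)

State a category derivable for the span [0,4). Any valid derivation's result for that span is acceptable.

[0,5] S   >
  [0,4] S/(S\PP)   <
    [0,3] N   <
      [0,2] S/N   >B
        [0,1] "the" : S/(NP/PP)
        [1,2] "that" : (NP/PP)/N
      [2,3] "ate" : N\(S/N)
    [3,4] "built" : (S/(S\PP))\N
  [4,5] "saw" : S\PP

S/(S\PP)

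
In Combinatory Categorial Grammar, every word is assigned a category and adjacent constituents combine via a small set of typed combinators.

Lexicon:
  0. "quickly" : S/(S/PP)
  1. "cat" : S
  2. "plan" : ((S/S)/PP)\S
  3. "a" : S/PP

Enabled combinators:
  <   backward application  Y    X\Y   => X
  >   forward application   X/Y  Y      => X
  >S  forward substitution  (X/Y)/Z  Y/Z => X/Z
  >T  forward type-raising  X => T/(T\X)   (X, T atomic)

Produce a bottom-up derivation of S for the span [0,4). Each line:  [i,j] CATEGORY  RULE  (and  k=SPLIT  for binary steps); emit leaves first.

[0,1] S/(S/PP)  lex  "quickly"
[1,2] S  lex  "cat"
[2,3] ((S/S)/PP)\S  lex  "plan"
[1,3] (S/S)/PP  <  k=2
[3,4] S/PP  lex  "a"
[1,4] S/PP  >S  k=3
[0,4] S  >  k=1

[0,4] S   >
  [0,1] "quickly" : S/(S/PP)
  [1,4] S/PP   >S
    [1,3] (S/S)/PP   <
      [1,2] "cat" : S
      [2,3] "plan" : ((S/S)/PP)\S
    [3,4] "a" : S/PP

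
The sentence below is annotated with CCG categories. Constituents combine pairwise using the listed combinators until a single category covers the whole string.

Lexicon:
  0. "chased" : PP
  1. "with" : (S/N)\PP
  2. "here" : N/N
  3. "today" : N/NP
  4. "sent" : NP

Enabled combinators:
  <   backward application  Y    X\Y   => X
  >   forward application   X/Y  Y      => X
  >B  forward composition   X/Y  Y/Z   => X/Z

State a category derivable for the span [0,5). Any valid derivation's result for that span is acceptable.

S

[0,5] S   >
  [0,3] S/N   >B
    [0,2] S/N   <
      [0,1] "chased" : PP
      [1,2] "with" : (S/N)\PP
    [2,3] "here" : N/N
  [3,5] N   >
    [3,4] "today" : N/NP
    [4,5] "sent" : NP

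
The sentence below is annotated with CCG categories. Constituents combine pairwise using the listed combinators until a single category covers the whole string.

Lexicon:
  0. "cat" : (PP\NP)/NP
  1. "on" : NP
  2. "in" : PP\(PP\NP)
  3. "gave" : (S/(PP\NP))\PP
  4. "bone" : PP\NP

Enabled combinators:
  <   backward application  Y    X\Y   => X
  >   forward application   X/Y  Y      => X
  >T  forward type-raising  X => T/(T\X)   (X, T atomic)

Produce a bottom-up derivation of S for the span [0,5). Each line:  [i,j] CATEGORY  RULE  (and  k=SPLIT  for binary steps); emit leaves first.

[0,5] S   >
  [0,4] S/(PP\NP)   <
    [0,3] PP   <
      [0,2] PP\NP   >
        [0,1] "cat" : (PP\NP)/NP
        [1,2] "on" : NP
      [2,3] "in" : PP\(PP\NP)
    [3,4] "gave" : (S/(PP\NP))\PP
  [4,5] "bone" : PP\NP

[0,1] (PP\NP)/NP  lex  "cat"
[1,2] NP  lex  "on"
[0,2] PP\NP  >  k=1
[2,3] PP\(PP\NP)  lex  "in"
[0,3] PP  <  k=2
[3,4] (S/(PP\NP))\PP  lex  "gave"
[0,4] S/(PP\NP)  <  k=3
[4,5] PP\NP  lex  "bone"
[0,5] S  >  k=4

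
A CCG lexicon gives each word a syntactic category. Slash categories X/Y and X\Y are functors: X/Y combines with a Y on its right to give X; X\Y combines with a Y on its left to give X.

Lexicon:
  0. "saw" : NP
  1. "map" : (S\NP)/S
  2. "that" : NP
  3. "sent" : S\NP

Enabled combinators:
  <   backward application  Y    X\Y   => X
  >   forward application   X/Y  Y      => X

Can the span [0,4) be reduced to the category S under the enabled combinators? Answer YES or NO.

[0,4] S   <
  [0,1] "saw" : NP
  [1,4] S\NP   >
    [1,2] "map" : (S\NP)/S
    [2,4] S   <
      [2,3] "that" : NP
      [3,4] "sent" : S\NP

YES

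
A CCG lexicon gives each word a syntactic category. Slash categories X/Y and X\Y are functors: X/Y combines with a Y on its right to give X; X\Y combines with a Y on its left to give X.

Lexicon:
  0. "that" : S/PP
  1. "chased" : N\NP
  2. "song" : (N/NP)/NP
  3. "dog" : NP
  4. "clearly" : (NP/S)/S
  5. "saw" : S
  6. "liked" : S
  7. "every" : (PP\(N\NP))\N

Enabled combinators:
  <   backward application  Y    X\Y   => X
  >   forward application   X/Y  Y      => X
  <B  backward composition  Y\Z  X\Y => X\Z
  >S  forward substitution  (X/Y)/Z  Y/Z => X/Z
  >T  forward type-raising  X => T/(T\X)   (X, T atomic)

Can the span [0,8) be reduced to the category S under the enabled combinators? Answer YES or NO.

[0,8] S   >
  [0,1] "that" : S/PP
  [1,8] PP   <
    [1,2] "chased" : N\NP
    [2,8] PP\(N\NP)   <
      [2,7] N   >
        [2,4] N/NP   >
          [2,3] "song" : (N/NP)/NP
          [3,4] "dog" : NP
        [4,7] NP   >
          [4,6] NP/S   >
            [4,5] "clearly" : (NP/S)/S
            [5,6] "saw" : S
          [6,7] "liked" : S
      [7,8] "every" : (PP\(N\NP))\N

YES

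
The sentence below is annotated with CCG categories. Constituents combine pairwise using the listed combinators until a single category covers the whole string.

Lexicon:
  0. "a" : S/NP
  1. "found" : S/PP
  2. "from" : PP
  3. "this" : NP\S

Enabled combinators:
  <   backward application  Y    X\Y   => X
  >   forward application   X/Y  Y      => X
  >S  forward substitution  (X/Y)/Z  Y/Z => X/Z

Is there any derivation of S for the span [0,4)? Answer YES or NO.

YES

[0,4] S   >
  [0,1] "a" : S/NP
  [1,4] NP   <
    [1,3] S   >
      [1,2] "found" : S/PP
      [2,3] "from" : PP
    [3,4] "this" : NP\S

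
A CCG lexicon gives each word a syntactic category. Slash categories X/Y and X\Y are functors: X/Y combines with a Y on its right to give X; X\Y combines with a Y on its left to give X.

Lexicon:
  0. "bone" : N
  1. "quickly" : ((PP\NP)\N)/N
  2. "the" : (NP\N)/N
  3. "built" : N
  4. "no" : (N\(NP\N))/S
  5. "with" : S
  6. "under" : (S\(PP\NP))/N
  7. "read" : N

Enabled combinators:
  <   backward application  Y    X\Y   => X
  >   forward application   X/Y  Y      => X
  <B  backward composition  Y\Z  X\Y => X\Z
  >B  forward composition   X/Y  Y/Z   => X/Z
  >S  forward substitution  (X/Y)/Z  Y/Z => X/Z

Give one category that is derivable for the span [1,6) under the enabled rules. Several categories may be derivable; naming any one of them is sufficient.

(PP\NP)\N

[0,8] S   <
  [0,1] "bone" : N
  [1,8] S\N   <B
    [1,6] (PP\NP)\N   >
      [1,2] "quickly" : ((PP\NP)\N)/N
      [2,6] N   <
        [2,4] NP\N   >
          [2,3] "the" : (NP\N)/N
          [3,4] "built" : N
        [4,6] N\(NP\N)   >
          [4,5] "no" : (N\(NP\N))/S
          [5,6] "with" : S
    [6,8] S\(PP\NP)   >
      [6,7] "under" : (S\(PP\NP))/N
      [7,8] "read" : N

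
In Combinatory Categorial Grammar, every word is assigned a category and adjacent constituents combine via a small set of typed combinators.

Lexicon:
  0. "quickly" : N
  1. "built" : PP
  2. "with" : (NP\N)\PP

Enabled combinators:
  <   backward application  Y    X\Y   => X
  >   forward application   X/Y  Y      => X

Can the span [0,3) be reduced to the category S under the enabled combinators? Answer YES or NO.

NO

N PP (NP\N)\PP
CKY chart[0,3] = {NP}; S ∉ chart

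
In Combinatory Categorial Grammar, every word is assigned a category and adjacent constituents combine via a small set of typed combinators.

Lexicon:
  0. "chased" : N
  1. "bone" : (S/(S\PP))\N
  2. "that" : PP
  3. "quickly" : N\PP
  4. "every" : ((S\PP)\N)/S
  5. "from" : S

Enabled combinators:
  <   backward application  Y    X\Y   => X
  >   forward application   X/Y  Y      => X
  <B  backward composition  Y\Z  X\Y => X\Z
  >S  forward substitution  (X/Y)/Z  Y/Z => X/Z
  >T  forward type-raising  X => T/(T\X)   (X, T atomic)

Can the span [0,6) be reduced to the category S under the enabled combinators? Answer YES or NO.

[0,6] S   >
  [0,2] S/(S\PP)   <
    [0,1] "chased" : N
    [1,2] "bone" : (S/(S\PP))\N
  [2,6] S\PP   <
    [2,4] N   >
      [2,3] N/(N\PP)   >T
        [2,3] "that" : PP
      [3,4] "quickly" : N\PP
    [4,6] (S\PP)\N   >
      [4,5] "every" : ((S\PP)\N)/S
      [5,6] "from" : S

YES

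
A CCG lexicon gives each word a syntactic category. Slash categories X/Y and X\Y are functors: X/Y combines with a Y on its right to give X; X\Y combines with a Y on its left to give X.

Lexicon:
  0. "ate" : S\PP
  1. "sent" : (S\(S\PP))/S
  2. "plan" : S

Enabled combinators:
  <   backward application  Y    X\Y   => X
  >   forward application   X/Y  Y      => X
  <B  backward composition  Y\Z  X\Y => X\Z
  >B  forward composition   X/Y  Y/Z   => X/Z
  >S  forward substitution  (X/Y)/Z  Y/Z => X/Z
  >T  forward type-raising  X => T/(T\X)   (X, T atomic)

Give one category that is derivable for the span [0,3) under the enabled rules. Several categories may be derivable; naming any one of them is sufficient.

[0,3] S   <
  [0,1] "ate" : S\PP
  [1,3] S\(S\PP)   >
    [1,2] "sent" : (S\(S\PP))/S
    [2,3] "plan" : S

S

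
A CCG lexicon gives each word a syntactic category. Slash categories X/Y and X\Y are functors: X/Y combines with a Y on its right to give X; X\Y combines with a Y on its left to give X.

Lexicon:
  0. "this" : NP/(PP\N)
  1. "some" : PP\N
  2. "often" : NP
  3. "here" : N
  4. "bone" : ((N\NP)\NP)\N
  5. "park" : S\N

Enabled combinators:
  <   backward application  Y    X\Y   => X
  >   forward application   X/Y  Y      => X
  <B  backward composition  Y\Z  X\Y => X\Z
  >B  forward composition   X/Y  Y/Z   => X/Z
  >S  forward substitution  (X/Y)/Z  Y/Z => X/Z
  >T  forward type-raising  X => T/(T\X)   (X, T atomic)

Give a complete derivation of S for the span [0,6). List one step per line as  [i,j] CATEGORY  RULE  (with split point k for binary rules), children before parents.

[0,1] NP/(PP\N)  lex  "this"
[1,2] PP\N  lex  "some"
[0,2] NP  >  k=1
[2,3] NP  lex  "often"
[3,4] N  lex  "here"
[4,5] ((N\NP)\NP)\N  lex  "bone"
[3,5] (N\NP)\NP  <  k=4
[2,5] N\NP  <  k=3
[5,6] S\N  lex  "park"
[2,6] S\NP  <B  k=5
[0,6] S  <  k=2

[0,6] S   <
  [0,2] NP   >
    [0,1] "this" : NP/(PP\N)
    [1,2] "some" : PP\N
  [2,6] S\NP   <B
    [2,5] N\NP   <
      [2,3] "often" : NP
      [3,5] (N\NP)\NP   <
        [3,4] "here" : N
        [4,5] "bone" : ((N\NP)\NP)\N
    [5,6] "park" : S\N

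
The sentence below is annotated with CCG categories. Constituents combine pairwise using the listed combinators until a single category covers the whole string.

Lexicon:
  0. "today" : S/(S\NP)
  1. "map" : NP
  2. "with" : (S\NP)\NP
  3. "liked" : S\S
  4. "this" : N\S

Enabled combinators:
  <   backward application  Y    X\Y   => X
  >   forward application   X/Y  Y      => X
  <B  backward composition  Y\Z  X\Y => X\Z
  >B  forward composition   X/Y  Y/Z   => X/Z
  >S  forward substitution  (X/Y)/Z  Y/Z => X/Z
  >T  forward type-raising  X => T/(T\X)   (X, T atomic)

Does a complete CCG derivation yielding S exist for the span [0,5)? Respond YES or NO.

S/(S\NP) NP (S\NP)\NP S\S N\S
CKY chart[0,5] = {N, N/(N\N), NP/(NP\N), PP/(PP\N), S/(S\N)}; S ∉ chart

NO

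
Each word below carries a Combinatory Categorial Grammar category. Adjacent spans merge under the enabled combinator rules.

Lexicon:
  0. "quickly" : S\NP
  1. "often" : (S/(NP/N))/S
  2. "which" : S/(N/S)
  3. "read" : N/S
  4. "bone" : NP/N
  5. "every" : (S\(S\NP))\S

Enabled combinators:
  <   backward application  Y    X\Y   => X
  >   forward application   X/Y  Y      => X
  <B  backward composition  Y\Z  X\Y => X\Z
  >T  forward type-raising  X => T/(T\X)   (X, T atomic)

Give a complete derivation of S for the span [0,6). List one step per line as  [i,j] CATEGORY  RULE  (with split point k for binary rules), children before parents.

[0,1] S\NP  lex  "quickly"
[1,2] (S/(NP/N))/S  lex  "often"
[2,3] S/(N/S)  lex  "which"
[3,4] N/S  lex  "read"
[2,4] S  >  k=3
[1,4] S/(NP/N)  >  k=2
[4,5] NP/N  lex  "bone"
[1,5] S  >  k=4
[5,6] (S\(S\NP))\S  lex  "every"
[1,6] S\(S\NP)  <  k=5
[0,6] S  <  k=1

[0,6] S   <
  [0,1] "quickly" : S\NP
  [1,6] S\(S\NP)   <
    [1,5] S   >
      [1,4] S/(NP/N)   >
        [1,2] "often" : (S/(NP/N))/S
        [2,4] S   >
          [2,3] "which" : S/(N/S)
          [3,4] "read" : N/S
      [4,5] "bone" : NP/N
    [5,6] "every" : (S\(S\NP))\S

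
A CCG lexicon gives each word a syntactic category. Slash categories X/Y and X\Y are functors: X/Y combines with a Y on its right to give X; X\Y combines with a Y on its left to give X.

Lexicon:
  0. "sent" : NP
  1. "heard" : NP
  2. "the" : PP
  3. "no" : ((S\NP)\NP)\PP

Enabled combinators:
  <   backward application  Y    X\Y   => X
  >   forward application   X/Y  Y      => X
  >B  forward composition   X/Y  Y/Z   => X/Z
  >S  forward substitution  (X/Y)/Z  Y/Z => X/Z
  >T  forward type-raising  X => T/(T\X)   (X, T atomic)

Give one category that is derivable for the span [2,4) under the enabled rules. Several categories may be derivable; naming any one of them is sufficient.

(S\NP)\NP

[0,4] S   >
  [0,1] S/(S\NP)   >T
    [0,1] "sent" : NP
  [1,4] S\NP   <
    [1,2] "heard" : NP
    [2,4] (S\NP)\NP   <
      [2,3] "the" : PP
      [3,4] "no" : ((S\NP)\NP)\PP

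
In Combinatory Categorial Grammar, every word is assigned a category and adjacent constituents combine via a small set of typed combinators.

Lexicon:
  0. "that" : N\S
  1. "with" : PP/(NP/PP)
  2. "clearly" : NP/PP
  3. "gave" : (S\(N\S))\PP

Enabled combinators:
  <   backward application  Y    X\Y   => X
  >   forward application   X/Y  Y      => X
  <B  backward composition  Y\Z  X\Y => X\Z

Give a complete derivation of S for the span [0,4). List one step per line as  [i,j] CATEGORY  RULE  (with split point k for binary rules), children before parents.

[0,1] N\S  lex  "that"
[1,2] PP/(NP/PP)  lex  "with"
[2,3] NP/PP  lex  "clearly"
[1,3] PP  >  k=2
[3,4] (S\(N\S))\PP  lex  "gave"
[1,4] S\(N\S)  <  k=3
[0,4] S  <  k=1

[0,4] S   <
  [0,1] "that" : N\S
  [1,4] S\(N\S)   <
    [1,3] PP   >
      [1,2] "with" : PP/(NP/PP)
      [2,3] "clearly" : NP/PP
    [3,4] "gave" : (S\(N\S))\PP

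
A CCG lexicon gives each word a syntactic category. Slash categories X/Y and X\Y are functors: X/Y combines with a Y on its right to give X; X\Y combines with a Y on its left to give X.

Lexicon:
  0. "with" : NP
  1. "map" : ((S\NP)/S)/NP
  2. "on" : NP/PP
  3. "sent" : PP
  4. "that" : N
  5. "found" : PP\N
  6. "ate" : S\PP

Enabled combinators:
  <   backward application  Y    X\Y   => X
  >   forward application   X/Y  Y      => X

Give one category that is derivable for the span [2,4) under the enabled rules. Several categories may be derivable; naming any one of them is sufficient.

[0,7] S   <
  [0,1] "with" : NP
  [1,7] S\NP   >
    [1,4] (S\NP)/S   >
      [1,2] "map" : ((S\NP)/S)/NP
      [2,4] NP   >
        [2,3] "on" : NP/PP
        [3,4] "sent" : PP
    [4,7] S   <
      [4,6] PP   <
        [4,5] "that" : N
        [5,6] "found" : PP\N
      [6,7] "ate" : S\PP

NP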